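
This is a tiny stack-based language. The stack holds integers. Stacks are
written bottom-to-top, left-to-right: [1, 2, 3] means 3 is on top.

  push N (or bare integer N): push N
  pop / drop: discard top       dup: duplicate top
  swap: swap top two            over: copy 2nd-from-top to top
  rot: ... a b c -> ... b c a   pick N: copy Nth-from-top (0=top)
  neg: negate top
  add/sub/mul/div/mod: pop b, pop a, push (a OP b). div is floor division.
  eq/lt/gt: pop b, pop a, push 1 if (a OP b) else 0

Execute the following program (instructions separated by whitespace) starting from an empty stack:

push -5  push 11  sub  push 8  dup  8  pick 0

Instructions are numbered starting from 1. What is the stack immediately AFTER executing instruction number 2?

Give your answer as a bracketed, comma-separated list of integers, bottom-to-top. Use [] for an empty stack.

Step 1 ('push -5'): [-5]
Step 2 ('push 11'): [-5, 11]

Answer: [-5, 11]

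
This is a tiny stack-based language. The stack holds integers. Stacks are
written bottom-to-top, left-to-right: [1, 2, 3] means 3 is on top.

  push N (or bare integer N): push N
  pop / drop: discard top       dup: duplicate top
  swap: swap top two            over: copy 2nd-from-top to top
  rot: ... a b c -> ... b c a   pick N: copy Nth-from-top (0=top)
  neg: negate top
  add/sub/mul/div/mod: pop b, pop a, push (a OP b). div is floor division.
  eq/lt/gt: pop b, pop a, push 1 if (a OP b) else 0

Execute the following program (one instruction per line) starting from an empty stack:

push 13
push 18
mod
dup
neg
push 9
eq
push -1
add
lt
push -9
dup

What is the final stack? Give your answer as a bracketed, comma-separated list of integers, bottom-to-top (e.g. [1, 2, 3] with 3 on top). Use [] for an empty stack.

Answer: [0, -9, -9]

Derivation:
After 'push 13': [13]
After 'push 18': [13, 18]
After 'mod': [13]
After 'dup': [13, 13]
After 'neg': [13, -13]
After 'push 9': [13, -13, 9]
After 'eq': [13, 0]
After 'push -1': [13, 0, -1]
After 'add': [13, -1]
After 'lt': [0]
After 'push -9': [0, -9]
After 'dup': [0, -9, -9]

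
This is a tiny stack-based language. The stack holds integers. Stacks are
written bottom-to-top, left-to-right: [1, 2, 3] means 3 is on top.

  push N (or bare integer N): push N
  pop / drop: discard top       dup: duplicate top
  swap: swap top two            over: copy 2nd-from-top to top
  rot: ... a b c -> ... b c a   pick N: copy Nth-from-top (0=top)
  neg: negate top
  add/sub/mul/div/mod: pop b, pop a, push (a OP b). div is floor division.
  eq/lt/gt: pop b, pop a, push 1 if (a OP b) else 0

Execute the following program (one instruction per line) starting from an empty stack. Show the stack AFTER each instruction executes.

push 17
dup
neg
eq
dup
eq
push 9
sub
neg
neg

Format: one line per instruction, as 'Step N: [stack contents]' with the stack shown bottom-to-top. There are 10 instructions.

Step 1: [17]
Step 2: [17, 17]
Step 3: [17, -17]
Step 4: [0]
Step 5: [0, 0]
Step 6: [1]
Step 7: [1, 9]
Step 8: [-8]
Step 9: [8]
Step 10: [-8]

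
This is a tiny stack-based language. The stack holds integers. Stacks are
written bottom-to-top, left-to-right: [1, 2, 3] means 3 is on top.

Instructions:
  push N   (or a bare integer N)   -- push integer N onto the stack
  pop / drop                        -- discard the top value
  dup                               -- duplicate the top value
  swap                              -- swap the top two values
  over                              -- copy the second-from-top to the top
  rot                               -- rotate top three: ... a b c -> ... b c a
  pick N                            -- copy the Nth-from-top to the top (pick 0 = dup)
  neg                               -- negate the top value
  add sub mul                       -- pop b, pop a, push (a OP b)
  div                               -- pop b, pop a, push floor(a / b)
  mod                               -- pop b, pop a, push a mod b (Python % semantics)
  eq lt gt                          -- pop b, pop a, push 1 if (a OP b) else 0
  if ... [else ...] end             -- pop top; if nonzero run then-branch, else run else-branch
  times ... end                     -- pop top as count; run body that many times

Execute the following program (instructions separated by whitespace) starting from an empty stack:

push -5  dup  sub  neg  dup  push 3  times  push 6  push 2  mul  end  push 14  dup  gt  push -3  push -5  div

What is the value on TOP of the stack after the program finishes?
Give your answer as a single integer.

After 'push -5': [-5]
After 'dup': [-5, -5]
After 'sub': [0]
After 'neg': [0]
After 'dup': [0, 0]
After 'push 3': [0, 0, 3]
After 'times': [0, 0]
After 'push 6': [0, 0, 6]
After 'push 2': [0, 0, 6, 2]
After 'mul': [0, 0, 12]
  ...
After 'mul': [0, 0, 12, 12]
After 'push 6': [0, 0, 12, 12, 6]
After 'push 2': [0, 0, 12, 12, 6, 2]
After 'mul': [0, 0, 12, 12, 12]
After 'push 14': [0, 0, 12, 12, 12, 14]
After 'dup': [0, 0, 12, 12, 12, 14, 14]
After 'gt': [0, 0, 12, 12, 12, 0]
After 'push -3': [0, 0, 12, 12, 12, 0, -3]
After 'push -5': [0, 0, 12, 12, 12, 0, -3, -5]
After 'div': [0, 0, 12, 12, 12, 0, 0]

Answer: 0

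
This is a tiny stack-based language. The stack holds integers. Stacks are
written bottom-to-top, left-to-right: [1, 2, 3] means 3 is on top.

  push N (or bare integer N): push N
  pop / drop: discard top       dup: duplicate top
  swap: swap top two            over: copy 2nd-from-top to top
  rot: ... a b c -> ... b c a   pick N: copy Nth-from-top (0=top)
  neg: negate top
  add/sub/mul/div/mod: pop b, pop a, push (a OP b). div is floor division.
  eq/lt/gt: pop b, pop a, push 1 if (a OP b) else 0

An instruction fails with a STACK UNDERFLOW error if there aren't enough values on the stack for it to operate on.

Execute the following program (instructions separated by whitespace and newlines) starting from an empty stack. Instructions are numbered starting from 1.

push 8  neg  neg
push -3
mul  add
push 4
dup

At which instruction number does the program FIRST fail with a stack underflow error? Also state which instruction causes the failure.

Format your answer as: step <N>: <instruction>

Step 1 ('push 8'): stack = [8], depth = 1
Step 2 ('neg'): stack = [-8], depth = 1
Step 3 ('neg'): stack = [8], depth = 1
Step 4 ('push -3'): stack = [8, -3], depth = 2
Step 5 ('mul'): stack = [-24], depth = 1
Step 6 ('add'): needs 2 value(s) but depth is 1 — STACK UNDERFLOW

Answer: step 6: add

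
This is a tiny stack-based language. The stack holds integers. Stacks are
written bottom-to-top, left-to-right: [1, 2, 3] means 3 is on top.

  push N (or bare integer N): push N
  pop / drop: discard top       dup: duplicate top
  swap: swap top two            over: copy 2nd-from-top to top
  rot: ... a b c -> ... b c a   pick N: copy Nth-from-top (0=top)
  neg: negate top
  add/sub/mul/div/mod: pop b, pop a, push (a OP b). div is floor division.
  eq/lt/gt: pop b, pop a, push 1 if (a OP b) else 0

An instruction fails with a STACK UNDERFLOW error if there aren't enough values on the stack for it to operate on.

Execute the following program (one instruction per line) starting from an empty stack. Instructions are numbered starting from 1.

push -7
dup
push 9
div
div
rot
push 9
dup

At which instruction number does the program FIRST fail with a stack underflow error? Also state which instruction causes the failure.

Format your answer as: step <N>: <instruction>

Step 1 ('push -7'): stack = [-7], depth = 1
Step 2 ('dup'): stack = [-7, -7], depth = 2
Step 3 ('push 9'): stack = [-7, -7, 9], depth = 3
Step 4 ('div'): stack = [-7, -1], depth = 2
Step 5 ('div'): stack = [7], depth = 1
Step 6 ('rot'): needs 3 value(s) but depth is 1 — STACK UNDERFLOW

Answer: step 6: rot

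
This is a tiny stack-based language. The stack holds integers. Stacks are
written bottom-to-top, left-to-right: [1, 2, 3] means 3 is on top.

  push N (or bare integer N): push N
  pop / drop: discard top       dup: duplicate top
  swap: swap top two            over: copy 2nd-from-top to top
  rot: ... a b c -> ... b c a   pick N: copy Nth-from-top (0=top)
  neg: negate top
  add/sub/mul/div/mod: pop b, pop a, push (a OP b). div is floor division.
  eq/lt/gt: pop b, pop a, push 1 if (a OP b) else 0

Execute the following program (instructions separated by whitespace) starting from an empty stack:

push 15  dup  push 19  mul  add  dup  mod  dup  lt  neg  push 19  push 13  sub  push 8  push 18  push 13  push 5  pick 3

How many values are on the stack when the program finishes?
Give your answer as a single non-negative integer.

After 'push 15': stack = [15] (depth 1)
After 'dup': stack = [15, 15] (depth 2)
After 'push 19': stack = [15, 15, 19] (depth 3)
After 'mul': stack = [15, 285] (depth 2)
After 'add': stack = [300] (depth 1)
After 'dup': stack = [300, 300] (depth 2)
After 'mod': stack = [0] (depth 1)
After 'dup': stack = [0, 0] (depth 2)
After 'lt': stack = [0] (depth 1)
After 'neg': stack = [0] (depth 1)
After 'push 19': stack = [0, 19] (depth 2)
After 'push 13': stack = [0, 19, 13] (depth 3)
After 'sub': stack = [0, 6] (depth 2)
After 'push 8': stack = [0, 6, 8] (depth 3)
After 'push 18': stack = [0, 6, 8, 18] (depth 4)
After 'push 13': stack = [0, 6, 8, 18, 13] (depth 5)
After 'push 5': stack = [0, 6, 8, 18, 13, 5] (depth 6)
After 'pick 3': stack = [0, 6, 8, 18, 13, 5, 8] (depth 7)

Answer: 7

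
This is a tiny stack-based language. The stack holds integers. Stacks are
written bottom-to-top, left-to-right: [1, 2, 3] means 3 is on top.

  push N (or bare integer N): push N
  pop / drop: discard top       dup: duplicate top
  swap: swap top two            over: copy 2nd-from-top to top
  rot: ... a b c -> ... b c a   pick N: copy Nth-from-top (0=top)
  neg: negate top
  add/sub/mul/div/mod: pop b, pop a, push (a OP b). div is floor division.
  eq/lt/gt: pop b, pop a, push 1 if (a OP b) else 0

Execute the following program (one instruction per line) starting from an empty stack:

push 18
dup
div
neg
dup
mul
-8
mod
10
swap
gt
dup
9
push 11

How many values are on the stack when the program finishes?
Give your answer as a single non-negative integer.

Answer: 4

Derivation:
After 'push 18': stack = [18] (depth 1)
After 'dup': stack = [18, 18] (depth 2)
After 'div': stack = [1] (depth 1)
After 'neg': stack = [-1] (depth 1)
After 'dup': stack = [-1, -1] (depth 2)
After 'mul': stack = [1] (depth 1)
After 'push -8': stack = [1, -8] (depth 2)
After 'mod': stack = [-7] (depth 1)
After 'push 10': stack = [-7, 10] (depth 2)
After 'swap': stack = [10, -7] (depth 2)
After 'gt': stack = [1] (depth 1)
After 'dup': stack = [1, 1] (depth 2)
After 'push 9': stack = [1, 1, 9] (depth 3)
After 'push 11': stack = [1, 1, 9, 11] (depth 4)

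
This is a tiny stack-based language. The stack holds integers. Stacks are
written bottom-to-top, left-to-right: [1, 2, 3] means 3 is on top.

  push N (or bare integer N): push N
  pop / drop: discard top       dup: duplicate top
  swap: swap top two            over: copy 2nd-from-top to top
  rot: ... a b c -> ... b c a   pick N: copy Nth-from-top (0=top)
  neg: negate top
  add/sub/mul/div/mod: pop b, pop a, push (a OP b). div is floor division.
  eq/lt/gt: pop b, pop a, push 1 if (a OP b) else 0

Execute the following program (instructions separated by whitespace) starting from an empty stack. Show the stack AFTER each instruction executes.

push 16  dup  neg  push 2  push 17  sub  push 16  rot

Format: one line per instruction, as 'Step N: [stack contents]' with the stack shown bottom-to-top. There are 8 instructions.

Step 1: [16]
Step 2: [16, 16]
Step 3: [16, -16]
Step 4: [16, -16, 2]
Step 5: [16, -16, 2, 17]
Step 6: [16, -16, -15]
Step 7: [16, -16, -15, 16]
Step 8: [16, -15, 16, -16]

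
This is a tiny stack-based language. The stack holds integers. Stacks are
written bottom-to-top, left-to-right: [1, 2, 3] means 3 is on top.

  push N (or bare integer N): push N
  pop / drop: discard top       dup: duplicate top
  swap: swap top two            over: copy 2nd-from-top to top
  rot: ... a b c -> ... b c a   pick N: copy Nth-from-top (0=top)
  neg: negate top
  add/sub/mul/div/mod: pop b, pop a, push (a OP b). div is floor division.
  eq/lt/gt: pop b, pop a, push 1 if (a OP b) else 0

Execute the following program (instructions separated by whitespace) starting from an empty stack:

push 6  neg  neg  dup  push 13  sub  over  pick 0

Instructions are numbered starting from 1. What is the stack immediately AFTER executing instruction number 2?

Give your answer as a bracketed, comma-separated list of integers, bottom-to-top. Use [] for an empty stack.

Answer: [-6]

Derivation:
Step 1 ('push 6'): [6]
Step 2 ('neg'): [-6]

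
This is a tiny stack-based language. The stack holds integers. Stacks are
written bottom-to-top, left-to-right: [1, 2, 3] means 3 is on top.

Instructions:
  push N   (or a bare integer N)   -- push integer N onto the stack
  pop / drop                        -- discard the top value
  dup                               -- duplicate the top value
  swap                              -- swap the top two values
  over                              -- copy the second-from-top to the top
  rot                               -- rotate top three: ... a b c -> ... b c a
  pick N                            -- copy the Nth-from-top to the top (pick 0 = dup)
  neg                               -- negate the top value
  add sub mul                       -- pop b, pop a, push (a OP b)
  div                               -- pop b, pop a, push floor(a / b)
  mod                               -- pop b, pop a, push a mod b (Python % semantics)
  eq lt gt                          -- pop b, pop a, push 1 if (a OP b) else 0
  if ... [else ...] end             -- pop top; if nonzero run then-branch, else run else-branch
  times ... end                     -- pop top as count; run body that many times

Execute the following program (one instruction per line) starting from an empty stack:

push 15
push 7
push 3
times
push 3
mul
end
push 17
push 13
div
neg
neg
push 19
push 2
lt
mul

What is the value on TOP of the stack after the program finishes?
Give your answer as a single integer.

Answer: 0

Derivation:
After 'push 15': [15]
After 'push 7': [15, 7]
After 'push 3': [15, 7, 3]
After 'times': [15, 7]
After 'push 3': [15, 7, 3]
After 'mul': [15, 21]
After 'push 3': [15, 21, 3]
After 'mul': [15, 63]
After 'push 3': [15, 63, 3]
After 'mul': [15, 189]
After 'push 17': [15, 189, 17]
After 'push 13': [15, 189, 17, 13]
After 'div': [15, 189, 1]
After 'neg': [15, 189, -1]
After 'neg': [15, 189, 1]
After 'push 19': [15, 189, 1, 19]
After 'push 2': [15, 189, 1, 19, 2]
After 'lt': [15, 189, 1, 0]
After 'mul': [15, 189, 0]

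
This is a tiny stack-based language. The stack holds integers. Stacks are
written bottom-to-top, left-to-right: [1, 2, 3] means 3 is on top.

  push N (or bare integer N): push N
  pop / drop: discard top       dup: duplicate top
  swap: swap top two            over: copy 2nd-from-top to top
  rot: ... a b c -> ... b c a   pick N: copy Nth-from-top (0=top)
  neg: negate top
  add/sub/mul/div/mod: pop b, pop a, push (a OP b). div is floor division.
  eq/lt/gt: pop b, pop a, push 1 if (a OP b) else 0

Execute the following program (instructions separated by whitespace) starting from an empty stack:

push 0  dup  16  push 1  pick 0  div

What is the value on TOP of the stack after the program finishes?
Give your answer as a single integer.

Answer: 1

Derivation:
After 'push 0': [0]
After 'dup': [0, 0]
After 'push 16': [0, 0, 16]
After 'push 1': [0, 0, 16, 1]
After 'pick 0': [0, 0, 16, 1, 1]
After 'div': [0, 0, 16, 1]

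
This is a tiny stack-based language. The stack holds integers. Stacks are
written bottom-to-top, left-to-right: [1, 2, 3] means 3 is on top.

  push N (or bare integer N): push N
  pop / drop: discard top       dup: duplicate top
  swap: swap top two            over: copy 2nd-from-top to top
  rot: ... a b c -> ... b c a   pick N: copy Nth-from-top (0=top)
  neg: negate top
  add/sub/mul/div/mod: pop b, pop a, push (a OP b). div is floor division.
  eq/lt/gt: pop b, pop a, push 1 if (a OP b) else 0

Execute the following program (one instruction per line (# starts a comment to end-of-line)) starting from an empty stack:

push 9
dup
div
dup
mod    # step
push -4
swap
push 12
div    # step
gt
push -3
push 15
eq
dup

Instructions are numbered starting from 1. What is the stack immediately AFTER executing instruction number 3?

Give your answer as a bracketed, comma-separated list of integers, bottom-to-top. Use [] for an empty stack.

Step 1 ('push 9'): [9]
Step 2 ('dup'): [9, 9]
Step 3 ('div'): [1]

Answer: [1]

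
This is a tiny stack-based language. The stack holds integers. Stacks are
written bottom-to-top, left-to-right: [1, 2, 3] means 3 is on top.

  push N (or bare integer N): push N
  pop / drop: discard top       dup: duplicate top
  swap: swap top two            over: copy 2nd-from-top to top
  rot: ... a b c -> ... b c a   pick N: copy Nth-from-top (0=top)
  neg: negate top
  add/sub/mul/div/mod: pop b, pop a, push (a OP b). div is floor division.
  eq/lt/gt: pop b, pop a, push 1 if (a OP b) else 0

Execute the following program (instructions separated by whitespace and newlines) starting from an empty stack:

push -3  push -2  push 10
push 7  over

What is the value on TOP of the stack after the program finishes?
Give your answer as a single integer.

Answer: 10

Derivation:
After 'push -3': [-3]
After 'push -2': [-3, -2]
After 'push 10': [-3, -2, 10]
After 'push 7': [-3, -2, 10, 7]
After 'over': [-3, -2, 10, 7, 10]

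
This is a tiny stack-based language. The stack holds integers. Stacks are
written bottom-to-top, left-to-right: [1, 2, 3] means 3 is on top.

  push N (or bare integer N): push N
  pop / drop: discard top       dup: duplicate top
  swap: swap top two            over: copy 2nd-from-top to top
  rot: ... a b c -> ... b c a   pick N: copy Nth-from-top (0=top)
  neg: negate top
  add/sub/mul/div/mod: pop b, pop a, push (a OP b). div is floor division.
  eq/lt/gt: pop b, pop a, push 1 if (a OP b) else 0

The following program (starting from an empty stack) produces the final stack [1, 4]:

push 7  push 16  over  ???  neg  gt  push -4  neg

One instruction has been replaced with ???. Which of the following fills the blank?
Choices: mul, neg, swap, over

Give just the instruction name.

Stack before ???: [7, 16, 7]
Stack after ???:  [7, 112]
Checking each choice:
  mul: MATCH
  neg: produces [7, 1, 4]
  swap: produces [7, 1, 4]
  over: produces [7, 16, 1, 4]


Answer: mul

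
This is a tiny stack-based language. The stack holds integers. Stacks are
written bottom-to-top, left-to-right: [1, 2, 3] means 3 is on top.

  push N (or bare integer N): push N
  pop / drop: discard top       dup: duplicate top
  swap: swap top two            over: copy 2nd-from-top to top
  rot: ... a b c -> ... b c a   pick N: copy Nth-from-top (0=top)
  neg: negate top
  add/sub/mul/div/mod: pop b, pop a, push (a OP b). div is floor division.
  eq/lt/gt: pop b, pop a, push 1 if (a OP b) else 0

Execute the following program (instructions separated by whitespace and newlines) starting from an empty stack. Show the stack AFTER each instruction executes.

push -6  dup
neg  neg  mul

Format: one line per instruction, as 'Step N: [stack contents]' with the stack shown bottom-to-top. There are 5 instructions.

Step 1: [-6]
Step 2: [-6, -6]
Step 3: [-6, 6]
Step 4: [-6, -6]
Step 5: [36]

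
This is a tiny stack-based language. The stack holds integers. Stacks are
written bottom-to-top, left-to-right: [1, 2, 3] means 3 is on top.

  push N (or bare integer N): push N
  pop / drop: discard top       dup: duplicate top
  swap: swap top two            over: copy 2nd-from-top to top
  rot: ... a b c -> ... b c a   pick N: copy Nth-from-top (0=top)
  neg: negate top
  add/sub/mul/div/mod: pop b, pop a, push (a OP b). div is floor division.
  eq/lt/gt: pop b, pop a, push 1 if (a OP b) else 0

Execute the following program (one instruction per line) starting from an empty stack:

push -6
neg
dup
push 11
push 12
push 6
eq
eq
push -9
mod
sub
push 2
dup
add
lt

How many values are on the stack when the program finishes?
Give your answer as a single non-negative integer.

Answer: 2

Derivation:
After 'push -6': stack = [-6] (depth 1)
After 'neg': stack = [6] (depth 1)
After 'dup': stack = [6, 6] (depth 2)
After 'push 11': stack = [6, 6, 11] (depth 3)
After 'push 12': stack = [6, 6, 11, 12] (depth 4)
After 'push 6': stack = [6, 6, 11, 12, 6] (depth 5)
After 'eq': stack = [6, 6, 11, 0] (depth 4)
After 'eq': stack = [6, 6, 0] (depth 3)
After 'push -9': stack = [6, 6, 0, -9] (depth 4)
After 'mod': stack = [6, 6, 0] (depth 3)
After 'sub': stack = [6, 6] (depth 2)
After 'push 2': stack = [6, 6, 2] (depth 3)
After 'dup': stack = [6, 6, 2, 2] (depth 4)
After 'add': stack = [6, 6, 4] (depth 3)
After 'lt': stack = [6, 0] (depth 2)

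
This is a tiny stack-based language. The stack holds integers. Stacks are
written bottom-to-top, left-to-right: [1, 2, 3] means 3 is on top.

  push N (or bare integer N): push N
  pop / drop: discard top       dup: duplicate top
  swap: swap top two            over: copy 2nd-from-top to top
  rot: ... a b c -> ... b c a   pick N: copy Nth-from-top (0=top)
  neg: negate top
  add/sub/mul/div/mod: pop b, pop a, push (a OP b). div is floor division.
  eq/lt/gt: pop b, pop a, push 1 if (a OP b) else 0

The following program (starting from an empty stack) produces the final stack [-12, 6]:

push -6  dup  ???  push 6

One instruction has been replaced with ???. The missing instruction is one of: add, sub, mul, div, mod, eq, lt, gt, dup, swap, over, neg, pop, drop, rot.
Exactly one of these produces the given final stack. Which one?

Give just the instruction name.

Stack before ???: [-6, -6]
Stack after ???:  [-12]
The instruction that transforms [-6, -6] -> [-12] is: add

Answer: add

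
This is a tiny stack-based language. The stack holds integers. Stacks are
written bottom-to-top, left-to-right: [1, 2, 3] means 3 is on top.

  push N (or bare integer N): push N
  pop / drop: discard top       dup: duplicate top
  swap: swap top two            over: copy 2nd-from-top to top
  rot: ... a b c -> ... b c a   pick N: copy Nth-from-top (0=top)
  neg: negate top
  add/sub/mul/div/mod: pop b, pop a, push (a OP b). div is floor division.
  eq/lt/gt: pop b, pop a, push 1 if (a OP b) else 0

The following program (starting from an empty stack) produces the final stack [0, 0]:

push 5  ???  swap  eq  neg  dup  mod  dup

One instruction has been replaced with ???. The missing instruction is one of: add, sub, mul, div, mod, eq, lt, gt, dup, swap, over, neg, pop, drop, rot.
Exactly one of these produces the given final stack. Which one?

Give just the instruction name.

Answer: dup

Derivation:
Stack before ???: [5]
Stack after ???:  [5, 5]
The instruction that transforms [5] -> [5, 5] is: dup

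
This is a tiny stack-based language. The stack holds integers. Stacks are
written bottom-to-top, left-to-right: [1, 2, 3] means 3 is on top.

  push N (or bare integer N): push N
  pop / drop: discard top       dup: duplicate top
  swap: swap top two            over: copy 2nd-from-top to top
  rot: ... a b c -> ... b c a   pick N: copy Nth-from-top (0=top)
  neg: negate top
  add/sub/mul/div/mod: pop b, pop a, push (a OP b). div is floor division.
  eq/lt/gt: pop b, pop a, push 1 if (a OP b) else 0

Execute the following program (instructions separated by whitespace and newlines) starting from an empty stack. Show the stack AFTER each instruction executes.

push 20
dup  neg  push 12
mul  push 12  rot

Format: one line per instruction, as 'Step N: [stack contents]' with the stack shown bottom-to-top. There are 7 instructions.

Step 1: [20]
Step 2: [20, 20]
Step 3: [20, -20]
Step 4: [20, -20, 12]
Step 5: [20, -240]
Step 6: [20, -240, 12]
Step 7: [-240, 12, 20]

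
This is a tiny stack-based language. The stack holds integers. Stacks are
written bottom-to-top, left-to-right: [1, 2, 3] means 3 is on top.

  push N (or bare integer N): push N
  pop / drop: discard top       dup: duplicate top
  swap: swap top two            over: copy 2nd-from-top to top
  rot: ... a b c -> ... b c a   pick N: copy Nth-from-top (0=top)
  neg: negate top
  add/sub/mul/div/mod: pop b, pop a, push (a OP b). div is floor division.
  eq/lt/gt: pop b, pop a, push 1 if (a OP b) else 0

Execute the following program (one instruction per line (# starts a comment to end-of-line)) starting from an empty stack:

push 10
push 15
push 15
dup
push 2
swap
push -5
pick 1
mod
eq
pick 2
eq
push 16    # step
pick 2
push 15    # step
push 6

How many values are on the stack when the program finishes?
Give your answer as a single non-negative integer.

After 'push 10': stack = [10] (depth 1)
After 'push 15': stack = [10, 15] (depth 2)
After 'push 15': stack = [10, 15, 15] (depth 3)
After 'dup': stack = [10, 15, 15, 15] (depth 4)
After 'push 2': stack = [10, 15, 15, 15, 2] (depth 5)
After 'swap': stack = [10, 15, 15, 2, 15] (depth 5)
After 'push -5': stack = [10, 15, 15, 2, 15, -5] (depth 6)
After 'pick 1': stack = [10, 15, 15, 2, 15, -5, 15] (depth 7)
After 'mod': stack = [10, 15, 15, 2, 15, 10] (depth 6)
After 'eq': stack = [10, 15, 15, 2, 0] (depth 5)
After 'pick 2': stack = [10, 15, 15, 2, 0, 15] (depth 6)
After 'eq': stack = [10, 15, 15, 2, 0] (depth 5)
After 'push 16': stack = [10, 15, 15, 2, 0, 16] (depth 6)
After 'pick 2': stack = [10, 15, 15, 2, 0, 16, 2] (depth 7)
After 'push 15': stack = [10, 15, 15, 2, 0, 16, 2, 15] (depth 8)
After 'push 6': stack = [10, 15, 15, 2, 0, 16, 2, 15, 6] (depth 9)

Answer: 9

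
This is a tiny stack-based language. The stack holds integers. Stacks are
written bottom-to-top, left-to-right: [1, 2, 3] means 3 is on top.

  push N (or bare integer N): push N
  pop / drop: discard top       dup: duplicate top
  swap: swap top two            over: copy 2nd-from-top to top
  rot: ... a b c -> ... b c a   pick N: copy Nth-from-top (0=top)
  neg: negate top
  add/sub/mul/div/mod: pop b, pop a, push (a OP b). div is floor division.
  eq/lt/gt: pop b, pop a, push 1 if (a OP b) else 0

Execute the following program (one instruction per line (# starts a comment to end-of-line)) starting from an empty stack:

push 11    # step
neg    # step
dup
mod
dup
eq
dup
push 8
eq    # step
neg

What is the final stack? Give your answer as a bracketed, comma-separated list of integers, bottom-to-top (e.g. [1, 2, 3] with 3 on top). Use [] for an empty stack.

After 'push 11': [11]
After 'neg': [-11]
After 'dup': [-11, -11]
After 'mod': [0]
After 'dup': [0, 0]
After 'eq': [1]
After 'dup': [1, 1]
After 'push 8': [1, 1, 8]
After 'eq': [1, 0]
After 'neg': [1, 0]

Answer: [1, 0]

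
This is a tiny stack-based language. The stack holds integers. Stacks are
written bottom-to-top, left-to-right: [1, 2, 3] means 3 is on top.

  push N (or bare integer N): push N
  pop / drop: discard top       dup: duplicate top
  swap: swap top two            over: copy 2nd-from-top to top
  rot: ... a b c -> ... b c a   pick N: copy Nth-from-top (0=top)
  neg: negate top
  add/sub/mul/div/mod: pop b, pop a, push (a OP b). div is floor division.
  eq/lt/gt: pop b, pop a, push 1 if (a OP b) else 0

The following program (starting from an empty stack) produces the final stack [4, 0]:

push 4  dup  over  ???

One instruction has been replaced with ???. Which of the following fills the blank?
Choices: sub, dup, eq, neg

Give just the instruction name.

Stack before ???: [4, 4, 4]
Stack after ???:  [4, 0]
Checking each choice:
  sub: MATCH
  dup: produces [4, 4, 4, 4]
  eq: produces [4, 1]
  neg: produces [4, 4, -4]


Answer: sub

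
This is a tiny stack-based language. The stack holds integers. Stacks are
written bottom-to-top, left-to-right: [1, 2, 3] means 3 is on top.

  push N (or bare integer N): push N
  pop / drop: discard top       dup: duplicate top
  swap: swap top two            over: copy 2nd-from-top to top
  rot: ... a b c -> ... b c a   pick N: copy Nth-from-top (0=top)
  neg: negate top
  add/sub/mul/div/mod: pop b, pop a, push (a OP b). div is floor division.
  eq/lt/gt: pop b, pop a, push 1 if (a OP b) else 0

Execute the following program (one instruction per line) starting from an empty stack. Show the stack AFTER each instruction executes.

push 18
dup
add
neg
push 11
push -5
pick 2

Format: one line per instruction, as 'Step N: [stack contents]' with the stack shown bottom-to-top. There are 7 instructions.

Step 1: [18]
Step 2: [18, 18]
Step 3: [36]
Step 4: [-36]
Step 5: [-36, 11]
Step 6: [-36, 11, -5]
Step 7: [-36, 11, -5, -36]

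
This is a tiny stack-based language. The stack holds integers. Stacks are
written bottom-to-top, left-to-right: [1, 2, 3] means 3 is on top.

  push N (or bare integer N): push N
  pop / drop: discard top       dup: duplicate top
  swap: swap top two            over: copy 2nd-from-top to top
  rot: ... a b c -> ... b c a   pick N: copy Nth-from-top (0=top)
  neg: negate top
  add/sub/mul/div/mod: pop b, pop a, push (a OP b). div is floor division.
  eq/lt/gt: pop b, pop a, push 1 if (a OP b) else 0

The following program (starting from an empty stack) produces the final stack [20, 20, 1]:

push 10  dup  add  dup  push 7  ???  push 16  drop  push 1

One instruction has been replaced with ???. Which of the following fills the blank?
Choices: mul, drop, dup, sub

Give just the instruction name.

Answer: drop

Derivation:
Stack before ???: [20, 20, 7]
Stack after ???:  [20, 20]
Checking each choice:
  mul: produces [20, 140, 1]
  drop: MATCH
  dup: produces [20, 20, 7, 7, 1]
  sub: produces [20, 13, 1]


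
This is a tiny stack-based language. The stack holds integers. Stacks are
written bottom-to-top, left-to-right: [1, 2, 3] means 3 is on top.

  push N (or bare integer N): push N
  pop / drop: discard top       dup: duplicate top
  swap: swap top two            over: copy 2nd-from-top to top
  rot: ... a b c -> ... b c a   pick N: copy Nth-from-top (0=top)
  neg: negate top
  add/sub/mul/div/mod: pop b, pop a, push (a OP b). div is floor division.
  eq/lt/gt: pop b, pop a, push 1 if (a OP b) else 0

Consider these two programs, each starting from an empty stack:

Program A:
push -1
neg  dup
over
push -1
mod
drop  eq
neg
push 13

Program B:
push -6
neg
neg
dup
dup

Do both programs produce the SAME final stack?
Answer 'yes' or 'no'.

Answer: no

Derivation:
Program A trace:
  After 'push -1': [-1]
  After 'neg': [1]
  After 'dup': [1, 1]
  After 'over': [1, 1, 1]
  After 'push -1': [1, 1, 1, -1]
  After 'mod': [1, 1, 0]
  After 'drop': [1, 1]
  After 'eq': [1]
  After 'neg': [-1]
  After 'push 13': [-1, 13]
Program A final stack: [-1, 13]

Program B trace:
  After 'push -6': [-6]
  After 'neg': [6]
  After 'neg': [-6]
  After 'dup': [-6, -6]
  After 'dup': [-6, -6, -6]
Program B final stack: [-6, -6, -6]
Same: no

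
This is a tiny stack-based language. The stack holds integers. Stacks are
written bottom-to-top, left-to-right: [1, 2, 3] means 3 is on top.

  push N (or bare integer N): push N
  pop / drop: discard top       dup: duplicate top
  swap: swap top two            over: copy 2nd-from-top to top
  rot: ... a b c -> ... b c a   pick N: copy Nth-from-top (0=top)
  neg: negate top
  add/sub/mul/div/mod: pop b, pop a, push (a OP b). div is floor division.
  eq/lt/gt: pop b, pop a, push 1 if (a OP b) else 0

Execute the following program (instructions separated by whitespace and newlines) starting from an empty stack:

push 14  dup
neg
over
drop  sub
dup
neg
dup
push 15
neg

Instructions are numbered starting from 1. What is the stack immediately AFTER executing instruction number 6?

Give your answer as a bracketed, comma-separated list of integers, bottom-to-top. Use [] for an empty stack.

Step 1 ('push 14'): [14]
Step 2 ('dup'): [14, 14]
Step 3 ('neg'): [14, -14]
Step 4 ('over'): [14, -14, 14]
Step 5 ('drop'): [14, -14]
Step 6 ('sub'): [28]

Answer: [28]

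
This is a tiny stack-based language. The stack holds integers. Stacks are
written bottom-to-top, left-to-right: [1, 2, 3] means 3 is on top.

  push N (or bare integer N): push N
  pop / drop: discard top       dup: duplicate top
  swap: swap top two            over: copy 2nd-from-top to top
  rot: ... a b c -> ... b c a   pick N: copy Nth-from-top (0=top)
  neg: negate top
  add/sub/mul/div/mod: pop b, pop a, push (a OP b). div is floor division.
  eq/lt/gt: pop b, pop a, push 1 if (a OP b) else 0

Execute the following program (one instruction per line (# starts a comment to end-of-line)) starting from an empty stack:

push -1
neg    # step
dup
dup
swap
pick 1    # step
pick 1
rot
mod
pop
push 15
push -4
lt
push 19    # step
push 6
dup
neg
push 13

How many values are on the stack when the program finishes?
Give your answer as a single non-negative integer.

Answer: 8

Derivation:
After 'push -1': stack = [-1] (depth 1)
After 'neg': stack = [1] (depth 1)
After 'dup': stack = [1, 1] (depth 2)
After 'dup': stack = [1, 1, 1] (depth 3)
After 'swap': stack = [1, 1, 1] (depth 3)
After 'pick 1': stack = [1, 1, 1, 1] (depth 4)
After 'pick 1': stack = [1, 1, 1, 1, 1] (depth 5)
After 'rot': stack = [1, 1, 1, 1, 1] (depth 5)
After 'mod': stack = [1, 1, 1, 0] (depth 4)
After 'pop': stack = [1, 1, 1] (depth 3)
After 'push 15': stack = [1, 1, 1, 15] (depth 4)
After 'push -4': stack = [1, 1, 1, 15, -4] (depth 5)
After 'lt': stack = [1, 1, 1, 0] (depth 4)
After 'push 19': stack = [1, 1, 1, 0, 19] (depth 5)
After 'push 6': stack = [1, 1, 1, 0, 19, 6] (depth 6)
After 'dup': stack = [1, 1, 1, 0, 19, 6, 6] (depth 7)
After 'neg': stack = [1, 1, 1, 0, 19, 6, -6] (depth 7)
After 'push 13': stack = [1, 1, 1, 0, 19, 6, -6, 13] (depth 8)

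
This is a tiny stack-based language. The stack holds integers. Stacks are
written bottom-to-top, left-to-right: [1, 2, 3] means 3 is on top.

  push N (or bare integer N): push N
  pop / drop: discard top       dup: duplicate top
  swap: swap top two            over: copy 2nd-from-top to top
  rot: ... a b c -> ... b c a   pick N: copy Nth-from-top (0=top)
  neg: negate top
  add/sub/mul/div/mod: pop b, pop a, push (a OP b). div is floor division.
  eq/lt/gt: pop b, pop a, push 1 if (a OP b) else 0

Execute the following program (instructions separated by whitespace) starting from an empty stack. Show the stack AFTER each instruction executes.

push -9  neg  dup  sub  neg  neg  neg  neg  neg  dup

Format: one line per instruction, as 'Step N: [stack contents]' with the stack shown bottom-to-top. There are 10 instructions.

Step 1: [-9]
Step 2: [9]
Step 3: [9, 9]
Step 4: [0]
Step 5: [0]
Step 6: [0]
Step 7: [0]
Step 8: [0]
Step 9: [0]
Step 10: [0, 0]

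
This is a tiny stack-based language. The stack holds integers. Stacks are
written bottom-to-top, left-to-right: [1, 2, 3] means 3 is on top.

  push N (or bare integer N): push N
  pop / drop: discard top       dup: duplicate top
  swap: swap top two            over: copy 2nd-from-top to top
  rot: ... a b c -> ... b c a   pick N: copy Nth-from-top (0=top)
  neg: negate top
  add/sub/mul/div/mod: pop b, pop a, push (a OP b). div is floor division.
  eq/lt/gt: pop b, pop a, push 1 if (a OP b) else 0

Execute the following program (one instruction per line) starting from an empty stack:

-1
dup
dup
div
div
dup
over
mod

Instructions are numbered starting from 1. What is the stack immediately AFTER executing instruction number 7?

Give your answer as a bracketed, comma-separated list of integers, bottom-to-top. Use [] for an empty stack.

Step 1 ('-1'): [-1]
Step 2 ('dup'): [-1, -1]
Step 3 ('dup'): [-1, -1, -1]
Step 4 ('div'): [-1, 1]
Step 5 ('div'): [-1]
Step 6 ('dup'): [-1, -1]
Step 7 ('over'): [-1, -1, -1]

Answer: [-1, -1, -1]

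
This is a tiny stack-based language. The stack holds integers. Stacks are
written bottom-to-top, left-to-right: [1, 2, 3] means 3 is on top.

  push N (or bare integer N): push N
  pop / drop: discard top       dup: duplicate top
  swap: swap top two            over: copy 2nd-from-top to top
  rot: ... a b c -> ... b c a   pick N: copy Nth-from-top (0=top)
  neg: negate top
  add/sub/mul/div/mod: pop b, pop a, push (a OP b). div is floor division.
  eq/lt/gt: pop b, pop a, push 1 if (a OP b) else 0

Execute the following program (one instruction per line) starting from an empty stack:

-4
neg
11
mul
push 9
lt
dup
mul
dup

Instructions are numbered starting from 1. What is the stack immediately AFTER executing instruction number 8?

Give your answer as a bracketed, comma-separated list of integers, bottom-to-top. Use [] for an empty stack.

Answer: [0]

Derivation:
Step 1 ('-4'): [-4]
Step 2 ('neg'): [4]
Step 3 ('11'): [4, 11]
Step 4 ('mul'): [44]
Step 5 ('push 9'): [44, 9]
Step 6 ('lt'): [0]
Step 7 ('dup'): [0, 0]
Step 8 ('mul'): [0]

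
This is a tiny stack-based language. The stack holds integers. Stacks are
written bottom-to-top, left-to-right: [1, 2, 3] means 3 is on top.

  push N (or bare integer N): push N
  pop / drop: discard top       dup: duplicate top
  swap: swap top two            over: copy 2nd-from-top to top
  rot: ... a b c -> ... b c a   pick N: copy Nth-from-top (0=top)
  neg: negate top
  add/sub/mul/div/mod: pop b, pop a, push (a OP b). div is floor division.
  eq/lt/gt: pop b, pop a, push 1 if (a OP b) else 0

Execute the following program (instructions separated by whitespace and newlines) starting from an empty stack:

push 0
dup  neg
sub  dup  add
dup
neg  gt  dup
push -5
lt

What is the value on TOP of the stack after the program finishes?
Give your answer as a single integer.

After 'push 0': [0]
After 'dup': [0, 0]
After 'neg': [0, 0]
After 'sub': [0]
After 'dup': [0, 0]
After 'add': [0]
After 'dup': [0, 0]
After 'neg': [0, 0]
After 'gt': [0]
After 'dup': [0, 0]
After 'push -5': [0, 0, -5]
After 'lt': [0, 0]

Answer: 0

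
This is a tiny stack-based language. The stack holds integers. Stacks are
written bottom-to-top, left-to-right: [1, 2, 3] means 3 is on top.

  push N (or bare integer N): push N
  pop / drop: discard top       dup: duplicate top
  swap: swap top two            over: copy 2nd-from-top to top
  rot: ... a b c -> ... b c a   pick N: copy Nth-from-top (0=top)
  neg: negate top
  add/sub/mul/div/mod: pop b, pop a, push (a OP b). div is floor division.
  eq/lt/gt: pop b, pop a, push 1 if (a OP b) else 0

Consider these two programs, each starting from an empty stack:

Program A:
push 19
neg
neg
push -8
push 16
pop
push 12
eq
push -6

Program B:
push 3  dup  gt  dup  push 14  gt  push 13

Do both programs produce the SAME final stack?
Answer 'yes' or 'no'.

Program A trace:
  After 'push 19': [19]
  After 'neg': [-19]
  After 'neg': [19]
  After 'push -8': [19, -8]
  After 'push 16': [19, -8, 16]
  After 'pop': [19, -8]
  After 'push 12': [19, -8, 12]
  After 'eq': [19, 0]
  After 'push -6': [19, 0, -6]
Program A final stack: [19, 0, -6]

Program B trace:
  After 'push 3': [3]
  After 'dup': [3, 3]
  After 'gt': [0]
  After 'dup': [0, 0]
  After 'push 14': [0, 0, 14]
  After 'gt': [0, 0]
  After 'push 13': [0, 0, 13]
Program B final stack: [0, 0, 13]
Same: no

Answer: no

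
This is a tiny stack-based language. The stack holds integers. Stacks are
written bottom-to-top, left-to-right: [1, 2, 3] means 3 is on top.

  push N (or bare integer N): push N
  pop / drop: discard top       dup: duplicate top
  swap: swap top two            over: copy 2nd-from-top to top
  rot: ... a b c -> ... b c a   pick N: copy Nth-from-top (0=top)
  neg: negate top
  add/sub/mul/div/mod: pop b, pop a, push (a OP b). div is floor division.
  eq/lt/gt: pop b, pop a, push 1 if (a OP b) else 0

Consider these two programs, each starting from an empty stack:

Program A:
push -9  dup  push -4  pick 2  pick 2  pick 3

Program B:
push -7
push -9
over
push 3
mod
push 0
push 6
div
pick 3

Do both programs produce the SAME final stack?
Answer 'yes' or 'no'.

Answer: no

Derivation:
Program A trace:
  After 'push -9': [-9]
  After 'dup': [-9, -9]
  After 'push -4': [-9, -9, -4]
  After 'pick 2': [-9, -9, -4, -9]
  After 'pick 2': [-9, -9, -4, -9, -9]
  After 'pick 3': [-9, -9, -4, -9, -9, -9]
Program A final stack: [-9, -9, -4, -9, -9, -9]

Program B trace:
  After 'push -7': [-7]
  After 'push -9': [-7, -9]
  After 'over': [-7, -9, -7]
  After 'push 3': [-7, -9, -7, 3]
  After 'mod': [-7, -9, 2]
  After 'push 0': [-7, -9, 2, 0]
  After 'push 6': [-7, -9, 2, 0, 6]
  After 'div': [-7, -9, 2, 0]
  After 'pick 3': [-7, -9, 2, 0, -7]
Program B final stack: [-7, -9, 2, 0, -7]
Same: no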